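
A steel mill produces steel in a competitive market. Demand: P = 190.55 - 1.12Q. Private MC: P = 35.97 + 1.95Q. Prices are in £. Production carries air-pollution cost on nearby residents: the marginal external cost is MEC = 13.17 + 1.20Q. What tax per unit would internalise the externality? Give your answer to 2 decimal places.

tax = £52.91 per unit

Social marginal cost = private MC + MEC = 49.14 + 3.15Q.
Set SMC = demand: 49.14 + 3.15Q = 190.55 - 1.12Q → Q* = 33.1171.
The Pigouvian tax equals MEC at Q*: 13.17 + 1.20×33.1171 = 52.9105.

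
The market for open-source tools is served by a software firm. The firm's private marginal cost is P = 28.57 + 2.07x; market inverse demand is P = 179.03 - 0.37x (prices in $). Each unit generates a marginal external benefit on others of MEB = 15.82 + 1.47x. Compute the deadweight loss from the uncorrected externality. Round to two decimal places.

Market equilibrium (private): 28.57 + 2.07x = 179.03 - 0.37x → x_m = 61.6639.
Social marginal cost = private MC − MEB = 12.75 + 0.60x.
Set SMC = demand: 12.75 + 0.60x = 179.03 - 0.37x → x* = 171.4227.
Height of the DWL triangle at x_m is demand(x_m) − SMC(x_m) = MEB(x_m) = 106.4660.
DWL = ½ × 109.7588 × 106.4660 = 5842.7902.

DWL = $5842.79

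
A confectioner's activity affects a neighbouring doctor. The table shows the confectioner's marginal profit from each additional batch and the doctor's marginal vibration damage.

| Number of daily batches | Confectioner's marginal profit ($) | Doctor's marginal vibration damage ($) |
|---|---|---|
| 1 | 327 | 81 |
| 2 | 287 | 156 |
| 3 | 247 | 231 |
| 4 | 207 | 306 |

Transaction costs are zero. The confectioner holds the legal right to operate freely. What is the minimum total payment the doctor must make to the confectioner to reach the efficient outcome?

Left alone the confectioner would choose level 4 (marginal profit stays positive).
Efficient level: k* = 3 (marginal profit ≥ marginal vibration damage through 3).
The doctor must at least cover the confectioner's forgone profit from cutting 4→3: 207 = 207.

$207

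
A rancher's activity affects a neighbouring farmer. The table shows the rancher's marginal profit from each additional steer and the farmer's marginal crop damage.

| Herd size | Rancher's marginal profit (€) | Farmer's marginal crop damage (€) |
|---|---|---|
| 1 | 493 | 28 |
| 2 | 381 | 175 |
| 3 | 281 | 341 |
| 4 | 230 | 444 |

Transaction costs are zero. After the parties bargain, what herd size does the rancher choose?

Bargaining reaches the level where marginal profit last exceeds marginal crop damage.
That holds through level 2 (381 ≥ 175) but not at 3 (281 < 341).

2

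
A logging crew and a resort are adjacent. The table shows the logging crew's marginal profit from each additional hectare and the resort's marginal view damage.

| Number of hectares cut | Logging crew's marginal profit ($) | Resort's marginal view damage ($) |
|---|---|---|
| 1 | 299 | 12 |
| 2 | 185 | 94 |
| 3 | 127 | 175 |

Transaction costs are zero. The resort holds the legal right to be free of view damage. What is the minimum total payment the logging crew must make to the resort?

$106

Efficient level: marginal profit ≥ marginal view damage through level 2, so k* = 2.
With the resort holding the right, the logging crew must at least compensate total damage at k*: 12 + 94 = 106.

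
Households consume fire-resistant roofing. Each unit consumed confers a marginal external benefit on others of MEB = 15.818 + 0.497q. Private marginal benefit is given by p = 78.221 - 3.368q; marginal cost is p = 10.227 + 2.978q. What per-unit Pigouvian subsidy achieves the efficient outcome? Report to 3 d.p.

Social marginal benefit = demand + MEB = 94.039 - 2.871q.
Set SMB = MC: 94.039 - 2.871q = 10.227 + 2.978q → q* = 14.3293.
The Pigouvian subsidy equals MEB at q*: 15.818 + 0.497×14.3293 = 22.9397.

subsidy = 22.940 per unit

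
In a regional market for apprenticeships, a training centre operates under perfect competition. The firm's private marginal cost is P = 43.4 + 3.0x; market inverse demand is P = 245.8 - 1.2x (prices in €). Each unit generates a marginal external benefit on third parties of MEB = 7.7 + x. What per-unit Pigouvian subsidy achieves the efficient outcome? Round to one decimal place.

Social marginal cost = private MC − MEB = 35.7 + 2.0x.
Set SMC = demand: 35.7 + 2.0x = 245.8 - 1.2x → x* = 65.6563.
The Pigouvian subsidy equals MEB at x*: 7.7 + 1.0×65.6563 = 73.3563.

subsidy = €73.4 per unit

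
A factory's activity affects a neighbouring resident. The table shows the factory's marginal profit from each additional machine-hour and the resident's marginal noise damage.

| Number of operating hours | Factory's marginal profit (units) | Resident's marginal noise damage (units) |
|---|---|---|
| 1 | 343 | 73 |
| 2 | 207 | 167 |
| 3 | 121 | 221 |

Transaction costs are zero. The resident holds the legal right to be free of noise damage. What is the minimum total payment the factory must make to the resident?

240

Efficient level: marginal profit ≥ marginal noise damage through level 2, so k* = 2.
With the resident holding the right, the factory must at least compensate total damage at k*: 73 + 167 = 240.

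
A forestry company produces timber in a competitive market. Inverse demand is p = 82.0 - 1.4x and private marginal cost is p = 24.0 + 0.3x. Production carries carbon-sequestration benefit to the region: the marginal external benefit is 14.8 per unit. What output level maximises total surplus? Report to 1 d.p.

x* = 42.8

Social marginal cost = private MC − MEB = 9.2 + 0.3x.
Set SMC = demand: 9.2 + 0.3x = 82.0 - 1.4x → x* = 42.8235.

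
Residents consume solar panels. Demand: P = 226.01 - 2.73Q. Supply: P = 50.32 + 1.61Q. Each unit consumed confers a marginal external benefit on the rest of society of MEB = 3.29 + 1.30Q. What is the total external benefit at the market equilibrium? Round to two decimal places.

Market equilibrium (private): 50.32 + 1.61Q = 226.01 - 2.73Q → Q_m = 40.4816.
Total external benefit = ∫₀^{Q_m} (3.29 + 1.30Q) dQ = 3.29×40.4816 + ½×1.30×40.4816² = 1198.3784.

1198.38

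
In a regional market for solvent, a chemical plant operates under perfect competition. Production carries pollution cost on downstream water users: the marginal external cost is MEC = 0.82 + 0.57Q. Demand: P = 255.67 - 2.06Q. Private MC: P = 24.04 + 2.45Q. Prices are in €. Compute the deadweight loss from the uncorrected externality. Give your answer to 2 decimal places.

Market equilibrium (private): 24.04 + 2.45Q = 255.67 - 2.06Q → Q_m = 51.3592.
Social marginal cost = private MC + MEC = 24.86 + 3.02Q.
Set SMC = demand: 24.86 + 3.02Q = 255.67 - 2.06Q → Q* = 45.4350.
Between Q* and Q_m the wedge SMC − demand runs linearly from 0 to MEC(Q_m), so the loss is a triangle.
DWL = ½ × 5.9242 × 30.0947 = 89.1435.

DWL = €89.14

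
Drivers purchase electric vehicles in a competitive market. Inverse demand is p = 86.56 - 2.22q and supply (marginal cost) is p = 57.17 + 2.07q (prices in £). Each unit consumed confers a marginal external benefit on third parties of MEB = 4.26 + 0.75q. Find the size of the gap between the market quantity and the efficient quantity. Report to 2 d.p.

Market equilibrium (private): 57.17 + 2.07q = 86.56 - 2.22q → q_m = 6.8508.
Social marginal benefit = demand + MEB = 90.82 - 1.47q.
Set SMB = MC: 90.82 - 1.47q = 57.17 + 2.07q → q* = 9.5056.
Gap = |6.8508 − 9.5056| = 2.6548.

2.65 units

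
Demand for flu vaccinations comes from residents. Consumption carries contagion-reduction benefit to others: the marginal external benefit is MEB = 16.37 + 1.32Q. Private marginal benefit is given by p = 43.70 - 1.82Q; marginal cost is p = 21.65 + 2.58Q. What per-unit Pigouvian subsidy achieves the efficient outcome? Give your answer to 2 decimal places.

Social marginal benefit = demand + MEB = 60.07 - 0.50Q.
Set SMB = MC: 60.07 - 0.50Q = 21.65 + 2.58Q → Q* = 12.4740.
The Pigouvian subsidy equals MEB at Q*: 16.37 + 1.32×12.4740 = 32.8357.

subsidy = 32.84 per unit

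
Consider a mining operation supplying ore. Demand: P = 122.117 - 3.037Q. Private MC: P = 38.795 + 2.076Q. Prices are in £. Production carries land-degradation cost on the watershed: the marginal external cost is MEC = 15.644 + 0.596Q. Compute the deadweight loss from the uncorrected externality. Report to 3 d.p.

DWL = £56.310

Market equilibrium (private): 38.795 + 2.076Q = 122.117 - 3.037Q → Q_m = 16.2961.
Social marginal cost = private MC + MEC = 54.439 + 2.672Q.
Set SMC = demand: 54.439 + 2.672Q = 122.117 - 3.037Q → Q* = 11.8546.
Between Q* and Q_m the wedge SMC − demand runs linearly from 0 to MEC(Q_m), so the loss is a triangle.
DWL = ½ × 4.4415 × 25.3565 = 56.3104.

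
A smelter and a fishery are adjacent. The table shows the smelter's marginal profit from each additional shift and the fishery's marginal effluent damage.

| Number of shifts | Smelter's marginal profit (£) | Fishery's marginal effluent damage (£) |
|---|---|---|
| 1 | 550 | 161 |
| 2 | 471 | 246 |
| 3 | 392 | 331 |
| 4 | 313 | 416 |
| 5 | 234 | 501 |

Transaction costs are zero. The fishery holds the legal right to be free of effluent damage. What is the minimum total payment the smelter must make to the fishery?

Efficient level: marginal profit ≥ marginal effluent damage through level 3, so k* = 3.
With the fishery holding the right, the smelter must at least compensate total damage at k*: 161 + 246 + 331 = 738.

£738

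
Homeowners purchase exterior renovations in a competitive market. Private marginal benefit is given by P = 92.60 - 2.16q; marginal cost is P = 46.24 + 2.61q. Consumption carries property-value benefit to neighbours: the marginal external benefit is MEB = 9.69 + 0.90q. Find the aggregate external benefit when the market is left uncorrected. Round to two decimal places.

136.69

Market equilibrium (private): 46.24 + 2.61q = 92.60 - 2.16q → q_m = 9.7191.
Total external benefit = ∫₀^{q_m} (9.69 + 0.90q) dq = 9.69×9.7191 + ½×0.90×9.7191² = 136.6855.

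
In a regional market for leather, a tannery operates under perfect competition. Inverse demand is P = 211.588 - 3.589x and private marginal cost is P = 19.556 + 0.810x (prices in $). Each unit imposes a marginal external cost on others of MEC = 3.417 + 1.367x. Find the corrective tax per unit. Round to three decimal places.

tax = $48.134 per unit

Social marginal cost = private MC + MEC = 22.973 + 2.177x.
Set SMC = demand: 22.973 + 2.177x = 211.588 - 3.589x → x* = 32.7116.
The Pigouvian tax equals MEC at x*: 3.417 + 1.367×32.7116 = 48.1338.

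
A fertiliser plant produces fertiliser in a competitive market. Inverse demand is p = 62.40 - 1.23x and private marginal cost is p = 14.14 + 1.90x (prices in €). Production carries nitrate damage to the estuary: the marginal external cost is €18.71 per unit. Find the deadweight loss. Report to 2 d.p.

DWL = €55.92

Market equilibrium (private): 14.14 + 1.90x = 62.40 - 1.23x → x_m = 15.4185.
Social marginal cost = private MC + MEC = 32.85 + 1.90x.
Set SMC = demand: 32.85 + 1.90x = 62.40 - 1.23x → x* = 9.4409.
The welfare-loss triangle has base |x_m − x*| and height MEC(x_m) (the vertical gap between SMC and demand is zero at x* and MEC at x_m).
DWL = ½ × 5.9776 × 18.7100 = 55.9204.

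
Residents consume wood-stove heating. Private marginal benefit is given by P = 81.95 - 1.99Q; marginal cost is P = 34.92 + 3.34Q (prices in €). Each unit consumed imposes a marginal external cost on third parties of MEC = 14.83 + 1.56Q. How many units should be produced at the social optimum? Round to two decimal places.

Social marginal benefit = demand − MEC = 67.12 - 3.55Q.
Set SMB = MC: 67.12 - 3.55Q = 34.92 + 3.34Q → Q* = 4.6734.

Q* = 4.67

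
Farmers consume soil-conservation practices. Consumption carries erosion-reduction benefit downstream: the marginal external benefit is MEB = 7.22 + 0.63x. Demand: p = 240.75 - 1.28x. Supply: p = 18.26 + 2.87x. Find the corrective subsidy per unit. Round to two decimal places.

subsidy = 48.33 per unit

Social marginal benefit = demand + MEB = 247.97 - 0.65x.
Set SMB = MC: 247.97 - 0.65x = 18.26 + 2.87x → x* = 65.2585.
The Pigouvian subsidy equals MEB at x*: 7.22 + 0.63×65.2585 = 48.3329.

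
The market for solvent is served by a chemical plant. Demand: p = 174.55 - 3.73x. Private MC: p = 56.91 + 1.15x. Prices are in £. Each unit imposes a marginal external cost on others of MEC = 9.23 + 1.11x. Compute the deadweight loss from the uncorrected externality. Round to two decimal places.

DWL = £108.11

Market equilibrium (private): 56.91 + 1.15x = 174.55 - 3.73x → x_m = 24.1066.
Social marginal cost = private MC + MEC = 66.14 + 2.26x.
Set SMC = demand: 66.14 + 2.26x = 174.55 - 3.73x → x* = 18.0985.
Between x* and x_m the wedge SMC − demand runs linearly from 0 to MEC(x_m), so the loss is a triangle.
DWL = ½ × 6.0081 × 35.9883 = 108.1107.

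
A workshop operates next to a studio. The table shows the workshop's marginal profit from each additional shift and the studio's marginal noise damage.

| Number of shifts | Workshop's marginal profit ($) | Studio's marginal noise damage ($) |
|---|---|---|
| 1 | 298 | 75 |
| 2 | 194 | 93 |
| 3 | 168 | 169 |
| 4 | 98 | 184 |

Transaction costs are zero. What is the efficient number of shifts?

2

Bargaining reaches the level where marginal profit last exceeds marginal noise damage.
That holds through level 2 (194 ≥ 93) but not at 3 (168 < 169).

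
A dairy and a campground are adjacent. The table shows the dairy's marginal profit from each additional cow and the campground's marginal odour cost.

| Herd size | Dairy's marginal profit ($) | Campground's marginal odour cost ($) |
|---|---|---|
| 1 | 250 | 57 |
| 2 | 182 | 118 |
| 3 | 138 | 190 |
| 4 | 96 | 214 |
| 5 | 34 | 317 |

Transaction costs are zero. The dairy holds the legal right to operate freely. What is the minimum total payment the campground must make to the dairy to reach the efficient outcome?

Left alone the dairy would choose level 5 (marginal profit stays positive).
Efficient level: k* = 2 (marginal profit ≥ marginal odour cost through 2).
The campground must at least cover the dairy's forgone profit from cutting 5→2: 138 + 96 + 34 = 268.

$268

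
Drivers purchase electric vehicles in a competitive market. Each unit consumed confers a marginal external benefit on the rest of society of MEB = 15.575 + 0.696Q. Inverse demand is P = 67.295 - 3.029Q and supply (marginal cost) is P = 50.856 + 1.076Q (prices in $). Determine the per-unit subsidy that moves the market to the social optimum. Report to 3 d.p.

subsidy = $22.111 per unit

Social marginal benefit = demand + MEB = 82.870 - 2.333Q.
Set SMB = MC: 82.870 - 2.333Q = 50.856 + 1.076Q → Q* = 9.3910.
The Pigouvian subsidy equals MEB at Q*: 15.575 + 0.696×9.3910 = 22.1111.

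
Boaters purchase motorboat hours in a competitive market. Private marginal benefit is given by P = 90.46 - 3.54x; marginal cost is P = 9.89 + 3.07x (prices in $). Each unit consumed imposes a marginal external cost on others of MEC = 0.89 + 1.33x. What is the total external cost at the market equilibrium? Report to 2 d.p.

$109.65

Market equilibrium (private): 9.89 + 3.07x = 90.46 - 3.54x → x_m = 12.1891.
Total external cost = ∫₀^{x_m} (0.89 + 1.33x) dx = 0.89×12.1891 + ½×1.33×12.1891² = 109.6501.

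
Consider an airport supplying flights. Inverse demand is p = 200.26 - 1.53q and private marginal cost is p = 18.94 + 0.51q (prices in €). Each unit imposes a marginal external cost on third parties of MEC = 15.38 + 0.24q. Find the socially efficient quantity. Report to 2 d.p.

q* = 72.78

Social marginal cost = private MC + MEC = 34.32 + 0.75q.
Set SMC = demand: 34.32 + 0.75q = 200.26 - 1.53q → q* = 72.7807.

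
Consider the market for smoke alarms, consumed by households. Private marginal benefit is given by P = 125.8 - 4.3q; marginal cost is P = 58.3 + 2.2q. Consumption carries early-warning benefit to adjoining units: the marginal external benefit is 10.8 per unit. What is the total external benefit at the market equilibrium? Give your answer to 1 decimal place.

112.2

Market equilibrium (private): 58.3 + 2.2q = 125.8 - 4.3q → q_m = 10.3846.
Total external benefit = MEB × q_m = 10.8 × 10.3846 = 112.1537.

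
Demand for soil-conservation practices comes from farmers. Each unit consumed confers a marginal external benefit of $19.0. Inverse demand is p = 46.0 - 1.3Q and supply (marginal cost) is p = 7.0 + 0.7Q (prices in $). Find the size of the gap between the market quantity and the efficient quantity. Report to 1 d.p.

Market equilibrium (private): 7.0 + 0.7Q = 46.0 - 1.3Q → Q_m = 19.5000.
Social marginal benefit = demand + MEB = 65.0 - 1.3Q.
Set SMB = MC: 65.0 - 1.3Q = 7.0 + 0.7Q → Q* = 29.0000.
Gap = |19.5000 − 29.0000| = 9.5000.

9.5 units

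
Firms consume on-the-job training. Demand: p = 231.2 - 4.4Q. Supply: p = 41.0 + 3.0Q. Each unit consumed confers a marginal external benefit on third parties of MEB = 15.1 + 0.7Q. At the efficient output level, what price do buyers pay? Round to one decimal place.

Social marginal benefit = demand + MEB = 246.3 - 3.7Q.
Set SMB = MC: 246.3 - 3.7Q = 41.0 + 3.0Q → Q* = 30.6418.
Consumer price on the demand curve at Q*: 231.2 − 4.4×30.6418 = 96.3761.

P = 96.4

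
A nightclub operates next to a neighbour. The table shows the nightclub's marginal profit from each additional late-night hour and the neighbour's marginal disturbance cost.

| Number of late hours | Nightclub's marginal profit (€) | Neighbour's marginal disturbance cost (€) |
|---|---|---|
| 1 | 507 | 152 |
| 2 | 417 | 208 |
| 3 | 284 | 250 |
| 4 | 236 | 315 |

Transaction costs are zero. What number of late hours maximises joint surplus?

Bargaining reaches the level where marginal profit last exceeds marginal disturbance cost.
That holds through level 3 (284 ≥ 250) but not at 4 (236 < 315).

3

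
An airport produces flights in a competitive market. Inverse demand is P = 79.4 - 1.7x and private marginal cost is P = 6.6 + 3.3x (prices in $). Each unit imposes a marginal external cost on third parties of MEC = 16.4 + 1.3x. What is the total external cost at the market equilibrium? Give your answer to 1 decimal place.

$376.6

Market equilibrium (private): 6.6 + 3.3x = 79.4 - 1.7x → x_m = 14.5600.
Total external cost = ∫₀^{x_m} (16.4 + 1.3x) dx = 16.4×14.5600 + ½×1.3×14.5600² = 376.5798.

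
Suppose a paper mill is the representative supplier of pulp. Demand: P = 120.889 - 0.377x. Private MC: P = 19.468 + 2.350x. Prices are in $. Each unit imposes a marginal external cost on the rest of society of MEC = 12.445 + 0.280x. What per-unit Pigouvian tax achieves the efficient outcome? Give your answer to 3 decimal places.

Social marginal cost = private MC + MEC = 31.913 + 2.630x.
Set SMC = demand: 31.913 + 2.630x = 120.889 - 0.377x → x* = 29.5896.
The Pigouvian tax equals MEC at x*: 12.445 + 0.280×29.5896 = 20.7301.

tax = $20.730 per unit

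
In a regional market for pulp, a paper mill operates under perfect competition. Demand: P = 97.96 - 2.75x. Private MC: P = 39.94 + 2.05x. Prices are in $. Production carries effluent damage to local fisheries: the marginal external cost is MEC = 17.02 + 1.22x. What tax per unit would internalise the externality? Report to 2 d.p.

tax = $25.33 per unit

Social marginal cost = private MC + MEC = 56.96 + 3.27x.
Set SMC = demand: 56.96 + 3.27x = 97.96 - 2.75x → x* = 6.8106.
The Pigouvian tax equals MEC at x*: 17.02 + 1.22×6.8106 = 25.3289.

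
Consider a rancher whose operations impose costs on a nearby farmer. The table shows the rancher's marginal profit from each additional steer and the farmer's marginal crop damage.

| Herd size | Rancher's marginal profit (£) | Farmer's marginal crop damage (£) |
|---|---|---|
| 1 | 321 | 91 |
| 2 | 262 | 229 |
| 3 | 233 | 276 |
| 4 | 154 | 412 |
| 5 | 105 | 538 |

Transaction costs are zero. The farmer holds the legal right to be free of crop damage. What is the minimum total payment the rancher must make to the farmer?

£320

Efficient level: marginal profit ≥ marginal crop damage through level 2, so k* = 2.
With the farmer holding the right, the rancher must at least compensate total damage at k*: 91 + 229 = 320.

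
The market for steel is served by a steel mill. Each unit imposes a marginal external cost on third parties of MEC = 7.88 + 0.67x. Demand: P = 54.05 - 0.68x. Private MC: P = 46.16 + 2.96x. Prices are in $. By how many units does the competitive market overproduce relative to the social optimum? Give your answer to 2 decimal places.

2.17 units

Market equilibrium (private): 46.16 + 2.96x = 54.05 - 0.68x → x_m = 2.1676.
Social marginal cost = private MC + MEC = 54.04 + 3.63x.
Set SMC = demand: 54.04 + 3.63x = 54.05 - 0.68x → x* = 0.0023.
Gap = |2.1676 − 0.0023| = 2.1653.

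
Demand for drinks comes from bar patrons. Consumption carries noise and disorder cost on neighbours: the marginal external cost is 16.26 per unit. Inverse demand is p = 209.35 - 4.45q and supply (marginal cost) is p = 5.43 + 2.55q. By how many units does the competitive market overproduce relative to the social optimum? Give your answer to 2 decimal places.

2.32 units

Market equilibrium (private): 5.43 + 2.55q = 209.35 - 4.45q → q_m = 29.1314.
Social marginal benefit = demand − MEC = 193.09 - 4.45q.
Set SMB = MC: 193.09 - 4.45q = 5.43 + 2.55q → q* = 26.8086.
Gap = |29.1314 − 26.8086| = 2.3228.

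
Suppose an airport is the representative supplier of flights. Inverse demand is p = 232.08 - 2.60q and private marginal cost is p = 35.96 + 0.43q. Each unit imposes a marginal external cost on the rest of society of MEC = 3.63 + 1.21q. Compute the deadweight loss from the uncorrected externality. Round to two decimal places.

Market equilibrium (private): 35.96 + 0.43q = 232.08 - 2.60q → q_m = 64.7261.
Social marginal cost = private MC + MEC = 39.59 + 1.64q.
Set SMC = demand: 39.59 + 1.64q = 232.08 - 2.60q → q* = 45.3986.
The loss is the area between SMC and demand from q* to q_m; with linear curves that's a triangle of height MEC(q_m).
DWL = ½ × 19.3275 × 81.9485 = 791.9298.

DWL = 791.93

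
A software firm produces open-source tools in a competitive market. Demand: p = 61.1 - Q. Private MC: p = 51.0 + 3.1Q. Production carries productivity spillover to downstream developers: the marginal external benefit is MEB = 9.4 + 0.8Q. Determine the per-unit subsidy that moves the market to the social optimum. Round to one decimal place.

Social marginal cost = private MC − MEB = 41.6 + 2.3Q.
Set SMC = demand: 41.6 + 2.3Q = 61.1 - Q → Q* = 5.9091.
The Pigouvian subsidy equals MEB at Q*: 9.4 + 0.8×5.9091 = 14.1273.

subsidy = 14.1 per unit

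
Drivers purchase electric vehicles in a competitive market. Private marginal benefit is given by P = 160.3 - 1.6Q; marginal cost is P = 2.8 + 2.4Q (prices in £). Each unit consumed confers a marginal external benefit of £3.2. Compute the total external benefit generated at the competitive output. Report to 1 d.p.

Market equilibrium (private): 2.8 + 2.4Q = 160.3 - 1.6Q → Q_m = 39.3750.
Total external benefit = MEB × Q_m = 3.2 × 39.3750 = 126.0000.

£126.0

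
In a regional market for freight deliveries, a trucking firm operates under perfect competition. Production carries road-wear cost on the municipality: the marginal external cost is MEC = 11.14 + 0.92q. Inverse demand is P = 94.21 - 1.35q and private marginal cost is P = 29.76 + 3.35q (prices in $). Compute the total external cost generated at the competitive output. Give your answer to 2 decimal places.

$239.26

Market equilibrium (private): 29.76 + 3.35q = 94.21 - 1.35q → q_m = 13.7128.
Total external cost = ∫₀^{q_m} (11.14 + 0.92q) dq = 11.14×13.7128 + ½×0.92×13.7128² = 239.2594.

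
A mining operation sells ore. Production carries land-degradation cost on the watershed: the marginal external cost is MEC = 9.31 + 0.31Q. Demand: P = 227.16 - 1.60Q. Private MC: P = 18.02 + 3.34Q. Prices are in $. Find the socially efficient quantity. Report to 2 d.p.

Social marginal cost = private MC + MEC = 27.33 + 3.65Q.
Set SMC = demand: 27.33 + 3.65Q = 227.16 - 1.60Q → Q* = 38.0629.

Q* = 38.06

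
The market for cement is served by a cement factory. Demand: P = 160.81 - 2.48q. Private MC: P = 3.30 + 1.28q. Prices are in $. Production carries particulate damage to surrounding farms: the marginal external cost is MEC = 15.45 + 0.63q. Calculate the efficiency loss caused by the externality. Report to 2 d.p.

DWL = $199.40

Market equilibrium (private): 3.30 + 1.28q = 160.81 - 2.48q → q_m = 41.8910.
Social marginal cost = private MC + MEC = 18.75 + 1.91q.
Set SMC = demand: 18.75 + 1.91q = 160.81 - 2.48q → q* = 32.3599.
Between q* and q_m the wedge SMC − demand runs linearly from 0 to MEC(q_m), so the loss is a triangle.
DWL = ½ × 9.5311 × 41.8413 = 199.3968.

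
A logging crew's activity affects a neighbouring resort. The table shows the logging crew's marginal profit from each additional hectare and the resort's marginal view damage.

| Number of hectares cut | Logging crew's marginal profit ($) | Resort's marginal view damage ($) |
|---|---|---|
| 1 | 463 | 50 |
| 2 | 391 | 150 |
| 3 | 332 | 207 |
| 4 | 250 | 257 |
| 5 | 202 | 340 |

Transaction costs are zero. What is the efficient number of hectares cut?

Bargaining reaches the level where marginal profit last exceeds marginal view damage.
That holds through level 3 (332 ≥ 207) but not at 4 (250 < 257).

3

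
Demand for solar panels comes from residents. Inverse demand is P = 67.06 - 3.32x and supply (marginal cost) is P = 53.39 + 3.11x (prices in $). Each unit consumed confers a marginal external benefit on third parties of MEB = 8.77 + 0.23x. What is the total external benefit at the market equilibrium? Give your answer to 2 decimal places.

Market equilibrium (private): 53.39 + 3.11x = 67.06 - 3.32x → x_m = 2.1260.
Total external benefit = ∫₀^{x_m} (8.77 + 0.23x) dx = 8.77×2.1260 + ½×0.23×2.1260² = 19.1648.

$19.16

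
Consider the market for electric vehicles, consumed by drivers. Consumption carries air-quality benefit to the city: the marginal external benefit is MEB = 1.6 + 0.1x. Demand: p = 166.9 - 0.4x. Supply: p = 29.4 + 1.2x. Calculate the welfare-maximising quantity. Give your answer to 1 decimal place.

Social marginal benefit = demand + MEB = 168.5 - 0.3x.
Set SMB = MC: 168.5 - 0.3x = 29.4 + 1.2x → x* = 92.7333.

x* = 92.7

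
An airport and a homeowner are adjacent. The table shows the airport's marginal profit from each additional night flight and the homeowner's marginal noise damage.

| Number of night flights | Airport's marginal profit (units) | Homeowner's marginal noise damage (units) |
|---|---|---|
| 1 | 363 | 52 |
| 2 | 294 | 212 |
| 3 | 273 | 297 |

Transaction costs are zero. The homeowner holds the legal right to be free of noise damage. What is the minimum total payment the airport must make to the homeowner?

264

Efficient level: marginal profit ≥ marginal noise damage through level 2, so k* = 2.
With the homeowner holding the right, the airport must at least compensate total damage at k*: 52 + 212 = 264.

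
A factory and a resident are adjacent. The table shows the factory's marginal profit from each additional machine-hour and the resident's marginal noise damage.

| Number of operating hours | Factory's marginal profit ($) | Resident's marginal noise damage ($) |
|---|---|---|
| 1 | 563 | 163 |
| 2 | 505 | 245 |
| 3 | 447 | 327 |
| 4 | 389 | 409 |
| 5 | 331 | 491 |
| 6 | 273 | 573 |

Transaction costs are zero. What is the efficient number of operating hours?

Bargaining reaches the level where marginal profit last exceeds marginal noise damage.
That holds through level 3 (447 ≥ 327) but not at 4 (389 < 409).

3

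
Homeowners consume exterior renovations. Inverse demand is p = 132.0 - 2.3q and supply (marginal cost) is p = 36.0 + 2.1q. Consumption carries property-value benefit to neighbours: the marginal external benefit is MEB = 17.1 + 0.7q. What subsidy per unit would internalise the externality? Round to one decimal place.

Social marginal benefit = demand + MEB = 149.1 - 1.6q.
Set SMB = MC: 149.1 - 1.6q = 36.0 + 2.1q → q* = 30.5676.
The Pigouvian subsidy equals MEB at q*: 17.1 + 0.7×30.5676 = 38.4973.

subsidy = 38.5 per unit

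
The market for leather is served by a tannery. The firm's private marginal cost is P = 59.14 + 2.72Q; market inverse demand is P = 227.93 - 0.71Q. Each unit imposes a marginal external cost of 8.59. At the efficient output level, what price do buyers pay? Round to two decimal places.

Social marginal cost = private MC + MEC = 67.73 + 2.72Q.
Set SMC = demand: 67.73 + 2.72Q = 227.93 - 0.71Q → Q* = 46.7055.
Consumer price on the demand curve at Q*: 227.93 − 0.71×46.7055 = 194.7691.

P = 194.77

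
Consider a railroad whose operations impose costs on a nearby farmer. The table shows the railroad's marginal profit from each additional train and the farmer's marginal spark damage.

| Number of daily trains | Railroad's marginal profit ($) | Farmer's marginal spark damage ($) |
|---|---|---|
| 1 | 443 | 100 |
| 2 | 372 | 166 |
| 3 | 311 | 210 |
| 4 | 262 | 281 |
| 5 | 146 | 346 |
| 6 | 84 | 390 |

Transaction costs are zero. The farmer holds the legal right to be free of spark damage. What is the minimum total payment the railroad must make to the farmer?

$476

Efficient level: marginal profit ≥ marginal spark damage through level 3, so k* = 3.
With the farmer holding the right, the railroad must at least compensate total damage at k*: 100 + 166 + 210 = 476.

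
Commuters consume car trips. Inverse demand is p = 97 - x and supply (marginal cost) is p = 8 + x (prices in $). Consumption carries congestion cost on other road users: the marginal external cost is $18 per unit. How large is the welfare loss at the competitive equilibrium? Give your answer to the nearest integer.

Market equilibrium (private): 8 + x = 97 - x → x_m = 44.5000.
Social marginal benefit = demand − MEC = 79 - x.
Set SMB = MC: 79 - x = 8 + x → x* = 35.5000.
The loss is the area between SMB and MC from x* to x_m; with linear curves that's a triangle of height MEC(x_m).
DWL = ½ × 9.0000 × 18.0000 = 81.0000.

DWL = $81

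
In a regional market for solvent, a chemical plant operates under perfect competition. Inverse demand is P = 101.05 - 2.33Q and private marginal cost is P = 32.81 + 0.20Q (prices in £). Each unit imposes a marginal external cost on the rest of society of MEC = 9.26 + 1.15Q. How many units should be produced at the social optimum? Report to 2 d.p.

Social marginal cost = private MC + MEC = 42.07 + 1.35Q.
Set SMC = demand: 42.07 + 1.35Q = 101.05 - 2.33Q → Q* = 16.0272.

Q* = 16.03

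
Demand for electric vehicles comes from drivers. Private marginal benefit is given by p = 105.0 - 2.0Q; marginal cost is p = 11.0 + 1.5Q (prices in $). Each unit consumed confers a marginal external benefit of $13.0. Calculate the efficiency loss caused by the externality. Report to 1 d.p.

DWL = $24.1

Market equilibrium (private): 11.0 + 1.5Q = 105.0 - 2.0Q → Q_m = 26.8571.
Social marginal benefit = demand + MEB = 118.0 - 2.0Q.
Set SMB = MC: 118.0 - 2.0Q = 11.0 + 1.5Q → Q* = 30.5714.
The welfare-loss triangle has base |Q_m − Q*| and height MEB(Q_m) (the vertical gap between SMB and MC is zero at Q* and MEB at Q_m).
DWL = ½ × 3.7143 × 13.0000 = 24.1430.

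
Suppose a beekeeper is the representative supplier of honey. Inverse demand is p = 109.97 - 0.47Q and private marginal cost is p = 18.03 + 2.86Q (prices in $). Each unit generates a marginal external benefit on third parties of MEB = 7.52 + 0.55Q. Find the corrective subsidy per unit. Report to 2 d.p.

subsidy = $27.20 per unit

Social marginal cost = private MC − MEB = 10.51 + 2.31Q.
Set SMC = demand: 10.51 + 2.31Q = 109.97 - 0.47Q → Q* = 35.7770.
The Pigouvian subsidy equals MEB at Q*: 7.52 + 0.55×35.7770 = 27.1974.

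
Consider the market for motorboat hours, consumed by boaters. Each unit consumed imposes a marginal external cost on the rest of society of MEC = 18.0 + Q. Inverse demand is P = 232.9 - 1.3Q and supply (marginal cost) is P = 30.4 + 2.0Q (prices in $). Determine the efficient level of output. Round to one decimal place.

Q* = 42.9

Social marginal benefit = demand − MEC = 214.9 - 2.3Q.
Set SMB = MC: 214.9 - 2.3Q = 30.4 + 2.0Q → Q* = 42.9070.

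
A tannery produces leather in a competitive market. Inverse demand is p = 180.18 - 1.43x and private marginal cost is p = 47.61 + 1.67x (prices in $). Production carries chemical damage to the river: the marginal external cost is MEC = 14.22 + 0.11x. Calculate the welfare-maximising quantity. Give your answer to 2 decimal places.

x* = 36.87

Social marginal cost = private MC + MEC = 61.83 + 1.78x.
Set SMC = demand: 61.83 + 1.78x = 180.18 - 1.43x → x* = 36.8692.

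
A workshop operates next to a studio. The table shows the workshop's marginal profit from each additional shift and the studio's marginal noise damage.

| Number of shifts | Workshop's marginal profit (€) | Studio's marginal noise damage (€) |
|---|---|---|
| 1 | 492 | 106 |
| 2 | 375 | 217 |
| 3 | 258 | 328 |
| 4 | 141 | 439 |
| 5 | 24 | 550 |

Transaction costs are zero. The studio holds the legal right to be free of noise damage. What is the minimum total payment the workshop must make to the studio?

€323

Efficient level: marginal profit ≥ marginal noise damage through level 2, so k* = 2.
With the studio holding the right, the workshop must at least compensate total damage at k*: 106 + 217 = 323.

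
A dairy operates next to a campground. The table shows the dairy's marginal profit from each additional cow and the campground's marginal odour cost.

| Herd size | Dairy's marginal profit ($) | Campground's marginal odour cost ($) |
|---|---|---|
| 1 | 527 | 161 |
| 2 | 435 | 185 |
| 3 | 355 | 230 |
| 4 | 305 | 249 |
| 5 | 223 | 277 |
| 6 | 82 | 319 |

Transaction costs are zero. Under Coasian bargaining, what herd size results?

Bargaining reaches the level where marginal profit last exceeds marginal odour cost.
That holds through level 4 (305 ≥ 249) but not at 5 (223 < 277).

4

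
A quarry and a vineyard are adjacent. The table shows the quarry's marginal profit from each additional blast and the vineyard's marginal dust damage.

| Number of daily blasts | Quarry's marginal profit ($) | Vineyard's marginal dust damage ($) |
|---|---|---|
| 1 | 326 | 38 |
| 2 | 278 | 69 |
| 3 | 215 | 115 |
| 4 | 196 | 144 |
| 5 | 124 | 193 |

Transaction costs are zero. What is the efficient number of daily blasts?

Bargaining reaches the level where marginal profit last exceeds marginal dust damage.
That holds through level 4 (196 ≥ 144) but not at 5 (124 < 193).

4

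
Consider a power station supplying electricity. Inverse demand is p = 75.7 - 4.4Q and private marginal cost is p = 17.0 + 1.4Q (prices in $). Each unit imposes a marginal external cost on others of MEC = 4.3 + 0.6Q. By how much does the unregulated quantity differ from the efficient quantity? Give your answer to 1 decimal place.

1.6 units

Market equilibrium (private): 17.0 + 1.4Q = 75.7 - 4.4Q → Q_m = 10.1207.
Social marginal cost = private MC + MEC = 21.3 + 2.0Q.
Set SMC = demand: 21.3 + 2.0Q = 75.7 - 4.4Q → Q* = 8.5000.
Gap = |10.1207 − 8.5000| = 1.6207.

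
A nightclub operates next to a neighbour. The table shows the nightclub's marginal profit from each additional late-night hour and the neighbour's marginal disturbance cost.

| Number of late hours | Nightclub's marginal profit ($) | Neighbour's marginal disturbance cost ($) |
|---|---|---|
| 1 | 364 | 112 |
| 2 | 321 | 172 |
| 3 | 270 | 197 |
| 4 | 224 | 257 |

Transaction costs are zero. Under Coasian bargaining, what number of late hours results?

3

Bargaining reaches the level where marginal profit last exceeds marginal disturbance cost.
That holds through level 3 (270 ≥ 197) but not at 4 (224 < 257).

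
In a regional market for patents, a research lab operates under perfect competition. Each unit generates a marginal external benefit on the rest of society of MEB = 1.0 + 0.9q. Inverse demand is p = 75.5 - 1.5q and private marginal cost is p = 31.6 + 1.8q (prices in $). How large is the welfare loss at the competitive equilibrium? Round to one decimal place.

DWL = $35.1

Market equilibrium (private): 31.6 + 1.8q = 75.5 - 1.5q → q_m = 13.3030.
Social marginal cost = private MC − MEB = 30.6 + 0.9q.
Set SMC = demand: 30.6 + 0.9q = 75.5 - 1.5q → q* = 18.7083.
The loss is the area between SMC and demand from q* to q_m; with linear curves that's a triangle of height MEB(q_m).
DWL = ½ × 5.4053 × 12.9727 = 35.0607.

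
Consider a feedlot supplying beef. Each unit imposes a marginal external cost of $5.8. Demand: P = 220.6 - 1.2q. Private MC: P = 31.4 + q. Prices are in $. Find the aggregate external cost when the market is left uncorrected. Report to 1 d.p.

$498.8

Market equilibrium (private): 31.4 + q = 220.6 - 1.2q → q_m = 86.0000.
Total external cost = MEC × q_m = 5.8 × 86.0000 = 498.8000.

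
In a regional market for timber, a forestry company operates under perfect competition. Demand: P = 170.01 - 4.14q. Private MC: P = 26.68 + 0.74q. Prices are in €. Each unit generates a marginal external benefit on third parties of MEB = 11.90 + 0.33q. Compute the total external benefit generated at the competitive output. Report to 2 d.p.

Market equilibrium (private): 26.68 + 0.74q = 170.01 - 4.14q → q_m = 29.3709.
Total external benefit = ∫₀^{q_m} (11.90 + 0.33q) dq = 11.90×29.3709 + ½×0.33×29.3709² = 491.8509.

€491.85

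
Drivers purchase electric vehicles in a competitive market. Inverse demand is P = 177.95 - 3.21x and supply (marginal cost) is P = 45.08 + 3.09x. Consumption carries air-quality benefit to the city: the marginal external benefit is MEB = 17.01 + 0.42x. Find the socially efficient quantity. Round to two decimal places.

Social marginal benefit = demand + MEB = 194.96 - 2.79x.
Set SMB = MC: 194.96 - 2.79x = 45.08 + 3.09x → x* = 25.4898.

x* = 25.49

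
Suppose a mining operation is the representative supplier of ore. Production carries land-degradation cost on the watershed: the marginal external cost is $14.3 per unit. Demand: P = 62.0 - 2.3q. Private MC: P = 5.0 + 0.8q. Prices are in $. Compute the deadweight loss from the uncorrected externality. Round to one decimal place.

Market equilibrium (private): 5.0 + 0.8q = 62.0 - 2.3q → q_m = 18.3871.
Social marginal cost = private MC + MEC = 19.3 + 0.8q.
Set SMC = demand: 19.3 + 0.8q = 62.0 - 2.3q → q* = 13.7742.
The loss is the area between SMC and demand from q* to q_m; with linear curves that's a triangle of height MEC(q_m).
DWL = ½ × 4.6129 × 14.3000 = 32.9822.

DWL = $33.0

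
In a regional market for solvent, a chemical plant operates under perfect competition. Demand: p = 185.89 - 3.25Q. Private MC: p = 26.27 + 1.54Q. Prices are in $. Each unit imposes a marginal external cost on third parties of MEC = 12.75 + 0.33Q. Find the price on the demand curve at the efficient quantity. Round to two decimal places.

Social marginal cost = private MC + MEC = 39.02 + 1.87Q.
Set SMC = demand: 39.02 + 1.87Q = 185.89 - 3.25Q → Q* = 28.6855.
Consumer price on the demand curve at Q*: 185.89 − 3.25×28.6855 = 92.6621.

P = $92.66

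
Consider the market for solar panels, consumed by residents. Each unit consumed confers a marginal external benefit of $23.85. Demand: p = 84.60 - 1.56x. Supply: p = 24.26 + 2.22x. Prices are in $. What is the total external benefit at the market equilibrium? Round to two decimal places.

$380.72

Market equilibrium (private): 24.26 + 2.22x = 84.60 - 1.56x → x_m = 15.9630.
Total external benefit = MEB × x_m = 23.85 × 15.9630 = 380.7176.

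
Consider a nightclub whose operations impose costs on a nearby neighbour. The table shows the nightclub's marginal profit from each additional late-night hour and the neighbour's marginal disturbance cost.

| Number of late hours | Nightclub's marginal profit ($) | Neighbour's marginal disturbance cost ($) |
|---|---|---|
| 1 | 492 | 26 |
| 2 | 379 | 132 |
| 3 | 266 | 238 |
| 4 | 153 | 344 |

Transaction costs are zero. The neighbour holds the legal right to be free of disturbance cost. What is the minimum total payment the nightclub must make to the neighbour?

$396

Efficient level: marginal profit ≥ marginal disturbance cost through level 3, so k* = 3.
With the neighbour holding the right, the nightclub must at least compensate total damage at k*: 26 + 132 + 238 = 396.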